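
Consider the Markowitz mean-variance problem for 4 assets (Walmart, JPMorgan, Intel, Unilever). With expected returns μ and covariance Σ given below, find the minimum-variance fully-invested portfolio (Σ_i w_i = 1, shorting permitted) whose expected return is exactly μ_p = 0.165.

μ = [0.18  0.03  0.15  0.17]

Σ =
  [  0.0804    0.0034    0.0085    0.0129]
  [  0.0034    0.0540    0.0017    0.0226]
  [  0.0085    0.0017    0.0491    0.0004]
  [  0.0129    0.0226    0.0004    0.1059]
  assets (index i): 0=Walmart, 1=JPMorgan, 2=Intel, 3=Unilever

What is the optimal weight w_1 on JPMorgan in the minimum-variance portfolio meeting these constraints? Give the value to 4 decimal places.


-0.0113

g=Σ⁻¹μ = [1.7276  -0.2408  2.7526  1.4358]
h=Σ⁻¹𝟙 = [9.0608  15.2774  18.2283  5.0100]
a=μᵀg=0.960720  b=𝟙ᵀg=5.675198  c=𝟙ᵀh=47.576430  D=ac−b²=13.499770
λ₁=(c·0.165−b)/D = (47.576430·0.165−5.675198)/13.499770 = 0.161107
λ₂=(a−b·0.165)/D = (0.960720−5.675198·0.165)/13.499770 = 0.001801
w* = 0.161107·g + 0.001801·h:
  w_0 = 0.161107·1.7276 + 0.001801·9.0608 = 0.2946  (Walmart)
  w_1 = 0.161107·-0.2408 + 0.001801·15.2774 = -0.0113  (JPMorgan)
  w_2 = 0.161107·2.7526 + 0.001801·18.2283 = 0.4763  (Intel)
  w_3 = 0.161107·1.4358 + 0.001801·5.0100 = 0.2403  (Unilever)
Σw_i=1.0000  μᵀw=0.1650
σ²=wᵀΣw=λ₁·μ_p+λ₂ = 0.161107·0.165 + 0.001801 = 0.028384 ≈ 0.0284


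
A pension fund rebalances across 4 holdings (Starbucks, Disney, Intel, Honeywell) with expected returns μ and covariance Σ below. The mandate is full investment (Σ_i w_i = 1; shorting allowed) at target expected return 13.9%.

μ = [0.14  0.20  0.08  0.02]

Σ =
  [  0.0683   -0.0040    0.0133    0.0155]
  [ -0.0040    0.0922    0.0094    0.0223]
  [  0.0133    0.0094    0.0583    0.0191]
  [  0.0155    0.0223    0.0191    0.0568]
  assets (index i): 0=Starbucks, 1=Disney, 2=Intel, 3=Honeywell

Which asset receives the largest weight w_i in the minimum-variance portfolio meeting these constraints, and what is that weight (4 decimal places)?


Starbucks (0.3697)

g=Σ⁻¹μ = [2.3849  2.5694  0.9465  -1.6257]
h=Σ⁻¹𝟙 = [11.3179  8.4026  10.7218  7.6128]
a=μᵀg=0.890963  b=𝟙ᵀg=4.275029  c=𝟙ᵀh=38.055138  D=ac−b²=15.629848
λ₁=(c·0.139−b)/D = (38.055138·0.139−4.275029)/15.629848 = 0.064917
λ₂=(a−b·0.139)/D = (0.890963−4.275029·0.139)/15.629848 = 0.018985
w* = 0.064917·g + 0.018985·h:
  w_0 = 0.064917·2.3849 + 0.018985·11.3179 = 0.3697  (Starbucks)
  w_1 = 0.064917·2.5694 + 0.018985·8.4026 = 0.3263  (Disney)
  w_2 = 0.064917·0.9465 + 0.018985·10.7218 = 0.2650  (Intel)
  w_3 = 0.064917·-1.6257 + 0.018985·7.6128 = 0.0390  (Honeywell)
Σw_i=1.0000  μᵀw=0.1390
σ²=wᵀΣw=λ₁·μ_p+λ₂ = 0.064917·0.139 + 0.018985 = 0.028008 ≈ 0.0280


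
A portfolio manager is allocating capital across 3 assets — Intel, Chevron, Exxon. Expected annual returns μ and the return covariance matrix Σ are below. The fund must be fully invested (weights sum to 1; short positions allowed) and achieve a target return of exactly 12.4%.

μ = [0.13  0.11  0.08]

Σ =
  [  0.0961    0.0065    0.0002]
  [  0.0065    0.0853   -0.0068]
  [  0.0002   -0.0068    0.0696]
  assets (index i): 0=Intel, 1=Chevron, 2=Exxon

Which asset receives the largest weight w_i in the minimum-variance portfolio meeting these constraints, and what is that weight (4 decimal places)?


u=Σ⁻¹μ = [1.2625  1.2948  1.2723]
v=Σ⁻¹𝟙 = [9.5460  12.2344  15.5357]
a=μᵀu=0.408340  b=𝟙ᵀu=3.829618  c=𝟙ᵀv=37.316080  D=ac−b²=0.571663
λ₁=(c·0.124−b)/D = (37.316080·0.124−3.829618)/0.571663 = 1.395186
λ₂=(a−b·0.124)/D = (0.408340−3.829618·0.124)/0.571663 = -0.116385
w* = 1.395186·u + -0.116385·v:
  w_0 = 1.395186·1.2625 + -0.116385·9.5460 = 0.6505  (Intel)
  w_1 = 1.395186·1.2948 + -0.116385·12.2344 = 0.3826  (Chevron)
  w_2 = 1.395186·1.2723 + -0.116385·15.5357 = -0.0330  (Exxon)
Σw_i=1.0000  μᵀw=0.1240
σ²=wᵀΣw=λ₁·μ_p+λ₂ = 1.395186·0.124 + -0.116385 = 0.056618 ≈ 0.0566

Intel (0.6505)


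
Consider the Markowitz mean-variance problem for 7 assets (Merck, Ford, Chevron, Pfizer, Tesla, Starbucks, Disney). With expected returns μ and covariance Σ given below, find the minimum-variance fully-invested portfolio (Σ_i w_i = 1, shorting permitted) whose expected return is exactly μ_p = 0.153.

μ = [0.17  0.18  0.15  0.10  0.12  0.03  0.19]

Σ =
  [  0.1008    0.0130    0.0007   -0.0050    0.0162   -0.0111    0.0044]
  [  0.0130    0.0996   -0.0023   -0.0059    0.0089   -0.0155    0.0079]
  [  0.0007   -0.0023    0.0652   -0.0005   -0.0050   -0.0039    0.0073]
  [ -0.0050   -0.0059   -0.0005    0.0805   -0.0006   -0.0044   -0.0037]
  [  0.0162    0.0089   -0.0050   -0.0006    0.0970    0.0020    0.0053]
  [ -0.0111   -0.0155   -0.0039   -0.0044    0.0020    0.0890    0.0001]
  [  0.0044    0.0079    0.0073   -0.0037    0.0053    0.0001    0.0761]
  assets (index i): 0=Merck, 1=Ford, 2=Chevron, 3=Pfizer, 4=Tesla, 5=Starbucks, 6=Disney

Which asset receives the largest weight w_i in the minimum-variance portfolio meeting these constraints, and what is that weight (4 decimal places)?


Disney (0.2243)

x=Σ⁻¹μ = [1.4161  1.6833  2.2506  1.6204  0.8407  0.9644  2.0432]
y=Σ⁻¹𝟙 = [9.1595  11.0473  16.1474  15.2749  7.8201  15.5780  10.0928]
a=μᵀx=1.561370  b=𝟙ᵀx=10.818616  c=𝟙ᵀy=85.119991  D=ac−b²=15.861366
λ₁=(c·0.153−b)/D = (85.119991·0.153−10.818616)/15.861366 = 0.139001
λ₂=(a−b·0.153)/D = (1.561370−10.818616·0.153)/15.861366 = -0.005919
w* = 0.139001·x + -0.005919·y:
  w_0 = 0.139001·1.4161 + -0.005919·9.1595 = 0.1426  (Merck)
  w_1 = 0.139001·1.6833 + -0.005919·11.0473 = 0.1686  (Ford)
  w_2 = 0.139001·2.2506 + -0.005919·16.1474 = 0.2173  (Chevron)
  w_3 = 0.139001·1.6204 + -0.005919·15.2749 = 0.1348  (Pfizer)
  w_4 = 0.139001·0.8407 + -0.005919·7.8201 = 0.0706  (Tesla)
  w_5 = 0.139001·0.9644 + -0.005919·15.5780 = 0.0418  (Starbucks)
  w_6 = 0.139001·2.0432 + -0.005919·10.0928 = 0.2243  (Disney)
Σw_i=1.0000  μᵀw=0.1530
σ²=wᵀΣw=λ₁·μ_p+λ₂ = 0.139001·0.153 + -0.005919 = 0.015348 ≈ 0.0153


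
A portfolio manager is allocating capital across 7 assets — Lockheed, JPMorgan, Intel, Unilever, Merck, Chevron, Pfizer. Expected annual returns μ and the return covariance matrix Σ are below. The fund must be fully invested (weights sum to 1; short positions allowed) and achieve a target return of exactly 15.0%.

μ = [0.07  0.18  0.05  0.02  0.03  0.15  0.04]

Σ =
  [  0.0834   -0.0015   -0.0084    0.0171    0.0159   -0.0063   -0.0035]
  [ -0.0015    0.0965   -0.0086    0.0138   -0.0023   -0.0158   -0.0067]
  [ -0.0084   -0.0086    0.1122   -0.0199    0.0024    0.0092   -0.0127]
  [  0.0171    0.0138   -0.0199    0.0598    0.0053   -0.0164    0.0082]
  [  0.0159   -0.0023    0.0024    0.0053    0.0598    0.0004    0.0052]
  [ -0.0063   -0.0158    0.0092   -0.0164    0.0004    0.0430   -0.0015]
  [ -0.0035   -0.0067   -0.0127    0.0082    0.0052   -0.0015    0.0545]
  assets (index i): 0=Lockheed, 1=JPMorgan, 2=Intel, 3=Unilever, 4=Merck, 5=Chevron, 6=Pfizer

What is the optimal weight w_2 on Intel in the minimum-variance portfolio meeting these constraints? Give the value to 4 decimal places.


0.0104

x=Σ⁻¹μ = [1.2177  2.7247  0.6215  0.7103  0.0481  4.8513  1.3140]
y=Σ⁻¹𝟙 = [11.2413  16.5284  13.8683  20.5156  9.8975  36.4846  21.3072]
a=μᵀx=1.402666  b=𝟙ᵀx=11.487646  c=𝟙ᵀy=129.842994  D=ac−b²=50.160283
λ₁=(c·0.150−b)/D = (129.842994·0.150−11.487646)/50.160283 = 0.159266
λ₂=(a−b·0.150)/D = (1.402666−11.487646·0.150)/50.160283 = -0.006389
w* = 0.159266·x + -0.006389·y:
  w_0 = 0.159266·1.2177 + -0.006389·11.2413 = 0.1221  (Lockheed)
  w_1 = 0.159266·2.7247 + -0.006389·16.5284 = 0.3283  (JPMorgan)
  w_2 = 0.159266·0.6215 + -0.006389·13.8683 = 0.0104  (Intel)
  w_3 = 0.159266·0.7103 + -0.006389·20.5156 = -0.0180  (Unilever)
  w_4 = 0.159266·0.0481 + -0.006389·9.8975 = -0.0556  (Merck)
  w_5 = 0.159266·4.8513 + -0.006389·36.4846 = 0.5395  (Chevron)
  w_6 = 0.159266·1.3140 + -0.006389·21.3072 = 0.0731  (Pfizer)
Σw_i=1.0000  μᵀw=0.1500
σ²=wᵀΣw=λ₁·μ_p+λ₂ = 0.159266·0.150 + -0.006389 = 0.017501 ≈ 0.0175


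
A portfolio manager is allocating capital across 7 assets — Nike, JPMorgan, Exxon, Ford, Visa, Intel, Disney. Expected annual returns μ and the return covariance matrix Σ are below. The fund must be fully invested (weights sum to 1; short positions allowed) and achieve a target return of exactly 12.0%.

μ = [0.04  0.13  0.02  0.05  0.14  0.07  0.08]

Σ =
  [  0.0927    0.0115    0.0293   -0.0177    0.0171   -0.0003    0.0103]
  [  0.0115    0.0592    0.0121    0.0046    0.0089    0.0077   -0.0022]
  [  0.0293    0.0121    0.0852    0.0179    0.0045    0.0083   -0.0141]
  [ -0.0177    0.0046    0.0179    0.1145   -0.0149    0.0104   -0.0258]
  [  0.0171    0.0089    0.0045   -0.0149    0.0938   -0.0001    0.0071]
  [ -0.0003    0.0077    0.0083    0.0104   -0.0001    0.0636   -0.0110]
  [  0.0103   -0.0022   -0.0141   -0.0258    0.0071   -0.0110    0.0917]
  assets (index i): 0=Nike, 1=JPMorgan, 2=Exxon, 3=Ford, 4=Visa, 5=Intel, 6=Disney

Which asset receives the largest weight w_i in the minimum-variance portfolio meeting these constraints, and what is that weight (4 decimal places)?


x=Σ⁻¹μ = [0.0244  1.8825  -0.1773  0.7291  1.3512  0.9699  1.1044]
y=Σ⁻¹𝟙 = [6.3486  10.8402  6.2916  11.6857  8.8524  14.4477  15.7550]
a=μᵀx=0.624036  b=𝟙ᵀx=5.884346  c=𝟙ᵀy=74.221020  D=ac−b²=11.691089
λ₁=(c·0.120−b)/D = (74.221020·0.120−5.884346)/11.691089 = 0.258503
λ₂=(a−b·0.120)/D = (0.624036−5.884346·0.120)/11.691089 = -0.007021
w* = 0.258503·x + -0.007021·y:
  w_0 = 0.258503·0.0244 + -0.007021·6.3486 = -0.0383  (Nike)
  w_1 = 0.258503·1.8825 + -0.007021·10.8402 = 0.4105  (JPMorgan)
  w_2 = 0.258503·-0.1773 + -0.007021·6.2916 = -0.0900  (Exxon)
  w_3 = 0.258503·0.7291 + -0.007021·11.6857 = 0.1064  (Ford)
  w_4 = 0.258503·1.3512 + -0.007021·8.8524 = 0.2871  (Visa)
  w_5 = 0.258503·0.9699 + -0.007021·14.4477 = 0.1493  (Intel)
  w_6 = 0.258503·1.1044 + -0.007021·15.7550 = 0.1749  (Disney)
Σw_i=1.0000  μᵀw=0.1200
σ²=wᵀΣw=λ₁·μ_p+λ₂ = 0.258503·0.120 + -0.007021 = 0.023999 ≈ 0.0240

JPMorgan (0.4105)


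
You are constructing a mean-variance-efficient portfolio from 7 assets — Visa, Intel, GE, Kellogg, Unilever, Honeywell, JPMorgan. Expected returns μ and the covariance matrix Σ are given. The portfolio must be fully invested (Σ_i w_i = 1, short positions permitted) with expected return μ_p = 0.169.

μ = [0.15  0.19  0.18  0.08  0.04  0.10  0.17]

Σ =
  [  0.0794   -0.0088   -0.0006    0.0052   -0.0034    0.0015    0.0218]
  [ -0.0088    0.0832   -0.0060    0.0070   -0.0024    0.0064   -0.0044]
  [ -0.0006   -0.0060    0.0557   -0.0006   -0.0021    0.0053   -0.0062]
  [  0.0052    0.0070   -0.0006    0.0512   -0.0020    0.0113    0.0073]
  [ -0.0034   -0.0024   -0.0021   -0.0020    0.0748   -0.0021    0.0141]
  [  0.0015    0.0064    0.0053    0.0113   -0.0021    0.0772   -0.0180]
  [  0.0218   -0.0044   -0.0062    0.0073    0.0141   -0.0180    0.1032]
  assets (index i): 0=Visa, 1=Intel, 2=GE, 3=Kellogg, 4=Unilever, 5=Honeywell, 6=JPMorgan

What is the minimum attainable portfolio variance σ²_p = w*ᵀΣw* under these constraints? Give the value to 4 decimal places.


x=Σ⁻¹μ = [1.7117  2.6975  3.6504  0.5957  0.5284  1.1113  1.6995]
y=Σ⁻¹𝟙 = [11.5624  13.5504  20.1092  13.8525  14.0581  10.4338  7.9525]
a=μᵀx=1.895181  b=𝟙ᵀx=11.994424  c=𝟙ᵀy=91.518953  D=ac−b²=29.578790
λ₁=(c·0.169−b)/D = (91.518953·0.169−11.994424)/29.578790 = 0.117391
λ₂=(a−b·0.169)/D = (1.895181−11.994424·0.169)/29.578790 = -0.004458
w* = 0.117391·x + -0.004458·y:
  w_0 = 0.117391·1.7117 + -0.004458·11.5624 = 0.1494  (Visa)
  w_1 = 0.117391·2.6975 + -0.004458·13.5504 = 0.2562  (Intel)
  w_2 = 0.117391·3.6504 + -0.004458·20.1092 = 0.3389  (GE)
  w_3 = 0.117391·0.5957 + -0.004458·13.8525 = 0.0082  (Kellogg)
  w_4 = 0.117391·0.5284 + -0.004458·14.0581 = -0.0007  (Unilever)
  w_5 = 0.117391·1.1113 + -0.004458·10.4338 = 0.0839  (Honeywell)
  w_6 = 0.117391·1.6995 + -0.004458·7.9525 = 0.1641  (JPMorgan)
Σw_i=1.0000  μᵀw=0.1690
σ²=wᵀΣw=λ₁·μ_p+λ₂ = 0.117391·0.169 + -0.004458 = 0.015381 ≈ 0.0154

0.0154


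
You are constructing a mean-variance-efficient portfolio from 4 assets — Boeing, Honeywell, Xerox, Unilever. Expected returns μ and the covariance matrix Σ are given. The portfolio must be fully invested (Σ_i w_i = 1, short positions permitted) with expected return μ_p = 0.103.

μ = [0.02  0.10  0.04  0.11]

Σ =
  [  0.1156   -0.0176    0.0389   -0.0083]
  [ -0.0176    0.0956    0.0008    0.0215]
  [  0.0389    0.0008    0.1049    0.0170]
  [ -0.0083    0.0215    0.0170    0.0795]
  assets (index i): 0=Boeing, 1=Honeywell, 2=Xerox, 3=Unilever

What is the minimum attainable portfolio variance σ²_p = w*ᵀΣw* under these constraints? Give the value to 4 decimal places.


g=Σ⁻¹μ = [0.3719  0.8479  0.0451  1.1835]
h=Σ⁻¹𝟙 = [9.4090  9.9190  4.3561  9.9470]
a=μᵀg=0.224224  b=𝟙ᵀg=2.448487  c=𝟙ᵀh=33.631047  D=ac−b²=1.545788
λ₁=(c·0.103−b)/D = (33.631047·0.103−2.448487)/1.545788 = 0.656953
λ₂=(a−b·0.103)/D = (0.224224−2.448487·0.103)/1.545788 = -0.018095
w* = 0.656953·g + -0.018095·h:
  w_0 = 0.656953·0.3719 + -0.018095·9.4090 = 0.0741  (Boeing)
  w_1 = 0.656953·0.8479 + -0.018095·9.9190 = 0.3776  (Honeywell)
  w_2 = 0.656953·0.0451 + -0.018095·4.3561 = -0.0492  (Xerox)
  w_3 = 0.656953·1.1835 + -0.018095·9.9470 = 0.5975  (Unilever)
Σw_i=1.0000  μᵀw=0.1030
σ²=wᵀΣw=λ₁·μ_p+λ₂ = 0.656953·0.103 + -0.018095 = 0.049572 ≈ 0.0496

0.0496


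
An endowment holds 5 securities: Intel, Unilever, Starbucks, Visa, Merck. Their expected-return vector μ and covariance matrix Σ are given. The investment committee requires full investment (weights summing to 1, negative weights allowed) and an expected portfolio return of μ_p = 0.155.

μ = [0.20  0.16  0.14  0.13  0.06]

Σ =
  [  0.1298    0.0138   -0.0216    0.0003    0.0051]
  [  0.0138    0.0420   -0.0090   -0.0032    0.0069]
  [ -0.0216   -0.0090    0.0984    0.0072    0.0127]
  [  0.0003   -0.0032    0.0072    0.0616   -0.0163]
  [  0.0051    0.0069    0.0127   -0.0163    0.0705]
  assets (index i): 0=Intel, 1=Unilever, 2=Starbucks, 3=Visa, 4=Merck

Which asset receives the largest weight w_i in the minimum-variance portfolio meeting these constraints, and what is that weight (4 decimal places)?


p=Σ⁻¹μ = [1.4151  3.8188  1.8471  2.2338  0.5587]
q=Σ⁻¹𝟙 = [6.3690  23.1286  10.3835  19.9485  14.2017]
a=μᵀp=1.476537  b=𝟙ᵀp=9.873479  c=𝟙ᵀq=74.031348  D=ac−b²=11.824436
λ₁=(c·0.155−b)/D = (74.031348·0.155−9.873479)/11.824436 = 0.135430
λ₂=(a−b·0.155)/D = (1.476537−9.873479·0.155)/11.824436 = -0.004554
w* = 0.135430·p + -0.004554·q:
  w_0 = 0.135430·1.4151 + -0.004554·6.3690 = 0.1626  (Intel)
  w_1 = 0.135430·3.8188 + -0.004554·23.1286 = 0.4118  (Unilever)
  w_2 = 0.135430·1.8471 + -0.004554·10.3835 = 0.2029  (Starbucks)
  w_3 = 0.135430·2.2338 + -0.004554·19.9485 = 0.2117  (Visa)
  w_4 = 0.135430·0.5587 + -0.004554·14.2017 = 0.0110  (Merck)
Σw_i=1.0000  μᵀw=0.1550
σ²=wᵀΣw=λ₁·μ_p+λ₂ = 0.135430·0.155 + -0.004554 = 0.016437 ≈ 0.0164

Unilever (0.4118)


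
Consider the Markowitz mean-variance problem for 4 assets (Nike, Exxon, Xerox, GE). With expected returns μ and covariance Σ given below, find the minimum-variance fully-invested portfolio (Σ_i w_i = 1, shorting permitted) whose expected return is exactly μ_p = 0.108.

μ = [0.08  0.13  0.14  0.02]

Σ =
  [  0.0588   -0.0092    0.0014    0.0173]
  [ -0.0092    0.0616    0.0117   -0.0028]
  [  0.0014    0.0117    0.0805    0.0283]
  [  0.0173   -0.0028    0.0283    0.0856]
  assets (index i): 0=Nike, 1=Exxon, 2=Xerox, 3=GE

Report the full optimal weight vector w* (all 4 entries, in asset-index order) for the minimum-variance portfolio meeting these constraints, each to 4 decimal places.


u=Σ⁻¹μ = [1.8197  2.0466  1.6222  -0.6035]
v=Σ⁻¹𝟙 = [17.7761  17.7798  7.3330  6.2469]
a=μᵀu=0.626672  b=𝟙ᵀu=4.885017  c=𝟙ᵀv=49.135789  D=ac−b²=6.928630
λ₁=(c·0.108−b)/D = (49.135789·0.108−4.885017)/6.928630 = 0.060856
λ₂=(a−b·0.108)/D = (0.626672−4.885017·0.108)/6.928630 = 0.014302
w* = 0.060856·u + 0.014302·v:
  w_0 = 0.060856·1.8197 + 0.014302·17.7761 = 0.3650  (Nike)
  w_1 = 0.060856·2.0466 + 0.014302·17.7798 = 0.3788  (Exxon)
  w_2 = 0.060856·1.6222 + 0.014302·7.3330 = 0.2036  (Xerox)
  w_3 = 0.060856·-0.6035 + 0.014302·6.2469 = 0.0526  (GE)
Σw_i=1.0000  μᵀw=0.1080
σ²=wᵀΣw=λ₁·μ_p+λ₂ = 0.060856·0.108 + 0.014302 = 0.020874 ≈ 0.0209

0.3650  0.3788  0.2036  0.0526


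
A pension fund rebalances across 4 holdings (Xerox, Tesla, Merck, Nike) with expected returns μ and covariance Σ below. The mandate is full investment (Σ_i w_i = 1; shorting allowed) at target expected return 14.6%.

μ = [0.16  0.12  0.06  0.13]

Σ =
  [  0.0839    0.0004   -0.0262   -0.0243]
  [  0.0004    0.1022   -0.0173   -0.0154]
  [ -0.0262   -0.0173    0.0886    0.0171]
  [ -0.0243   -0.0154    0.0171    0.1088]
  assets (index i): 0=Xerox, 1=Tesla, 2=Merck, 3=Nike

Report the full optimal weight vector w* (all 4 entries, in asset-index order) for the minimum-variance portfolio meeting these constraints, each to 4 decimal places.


g=Σ⁻¹μ = [2.9057  1.6969  1.5114  1.8465]
h=Σ⁻¹𝟙 = [21.2648  14.7222  17.8998  13.2111]
a=μᵀg=0.999265  b=𝟙ᵀg=7.960468  c=𝟙ᵀh=67.097941  D=ac−b²=3.679551
λ₁=(c·0.146−b)/D = (67.097941·0.146−7.960468)/3.679551 = 0.498928
λ₂=(a−b·0.146)/D = (0.999265−7.960468·0.146)/3.679551 = -0.044289
w* = 0.498928·g + -0.044289·h:
  w_0 = 0.498928·2.9057 + -0.044289·21.2648 = 0.5079  (Xerox)
  w_1 = 0.498928·1.6969 + -0.044289·14.7222 = 0.1946  (Tesla)
  w_2 = 0.498928·1.5114 + -0.044289·17.8998 = -0.0387  (Merck)
  w_3 = 0.498928·1.8465 + -0.044289·13.2111 = 0.3361  (Nike)
Σw_i=1.0000  μᵀw=0.1460
σ²=wᵀΣw=λ₁·μ_p+λ₂ = 0.498928·0.146 + -0.044289 = 0.028554 ≈ 0.0286

0.5079  0.1946  -0.0387  0.3361


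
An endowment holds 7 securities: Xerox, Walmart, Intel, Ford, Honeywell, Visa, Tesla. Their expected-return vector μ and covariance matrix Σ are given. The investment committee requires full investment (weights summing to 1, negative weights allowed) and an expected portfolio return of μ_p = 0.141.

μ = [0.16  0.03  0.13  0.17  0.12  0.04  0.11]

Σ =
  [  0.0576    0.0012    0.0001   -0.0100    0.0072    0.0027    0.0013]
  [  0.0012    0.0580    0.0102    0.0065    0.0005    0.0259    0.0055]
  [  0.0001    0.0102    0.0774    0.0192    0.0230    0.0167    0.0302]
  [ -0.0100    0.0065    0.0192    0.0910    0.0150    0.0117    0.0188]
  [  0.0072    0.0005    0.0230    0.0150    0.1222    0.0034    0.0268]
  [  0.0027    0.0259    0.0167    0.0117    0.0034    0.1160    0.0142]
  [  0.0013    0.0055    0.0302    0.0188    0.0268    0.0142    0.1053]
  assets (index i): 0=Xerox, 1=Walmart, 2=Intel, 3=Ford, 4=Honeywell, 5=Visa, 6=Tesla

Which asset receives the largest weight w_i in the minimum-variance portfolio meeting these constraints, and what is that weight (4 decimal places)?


g=Σ⁻¹μ = [3.0611  0.0908  1.0080  1.8853  0.3149  -0.1296  0.3137]
h=Σ⁻¹𝟙 = [17.9133  13.1535  5.5641  8.9877  3.9686  2.9559  3.9794]
a=μᵀg=1.011149  b=𝟙ᵀg=6.544178  c=𝟙ᵀh=56.522474  D=ac−b²=14.326395
λ₁=(c·0.141−b)/D = (56.522474·0.141−6.544178)/14.326395 = 0.099501
λ₂=(a−b·0.141)/D = (1.011149−6.544178·0.141)/14.326395 = 0.006172
w* = 0.099501·g + 0.006172·h:
  w_0 = 0.099501·3.0611 + 0.006172·17.9133 = 0.4151  (Xerox)
  w_1 = 0.099501·0.0908 + 0.006172·13.1535 = 0.0902  (Walmart)
  w_2 = 0.099501·1.0080 + 0.006172·5.5641 = 0.1346  (Intel)
  w_3 = 0.099501·1.8853 + 0.006172·8.9877 = 0.2431  (Ford)
  w_4 = 0.099501·0.3149 + 0.006172·3.9686 = 0.0558  (Honeywell)
  w_5 = 0.099501·-0.1296 + 0.006172·2.9559 = 0.0053  (Visa)
  w_6 = 0.099501·0.3137 + 0.006172·3.9794 = 0.0558  (Tesla)
Σw_i=1.0000  μᵀw=0.1410
σ²=wᵀΣw=λ₁·μ_p+λ₂ = 0.099501·0.141 + 0.006172 = 0.020201 ≈ 0.0202

Xerox (0.4151)


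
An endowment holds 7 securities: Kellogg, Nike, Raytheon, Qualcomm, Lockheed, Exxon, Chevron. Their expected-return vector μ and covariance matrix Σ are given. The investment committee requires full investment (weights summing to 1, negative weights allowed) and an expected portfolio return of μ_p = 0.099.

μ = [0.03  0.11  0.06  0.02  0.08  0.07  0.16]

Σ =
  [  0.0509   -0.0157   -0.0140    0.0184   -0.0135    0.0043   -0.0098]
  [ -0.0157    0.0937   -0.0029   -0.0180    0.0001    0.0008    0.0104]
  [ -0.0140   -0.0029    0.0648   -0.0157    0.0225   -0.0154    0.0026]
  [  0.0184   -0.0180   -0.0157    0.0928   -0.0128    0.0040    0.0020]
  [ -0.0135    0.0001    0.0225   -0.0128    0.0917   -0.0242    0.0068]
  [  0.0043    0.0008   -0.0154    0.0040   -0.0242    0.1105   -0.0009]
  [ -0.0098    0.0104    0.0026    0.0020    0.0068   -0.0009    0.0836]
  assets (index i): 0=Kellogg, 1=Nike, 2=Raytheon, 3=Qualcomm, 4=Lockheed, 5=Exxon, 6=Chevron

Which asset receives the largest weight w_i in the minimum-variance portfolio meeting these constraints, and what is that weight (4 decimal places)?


u=Σ⁻¹μ = [1.7500  1.3724  1.2731  0.4060  0.9878  0.9494  1.8289]
v=Σ⁻¹𝟙 = [31.8753  17.8884  24.1666  13.1434  14.2781  13.7919  11.3940]
a=μᵀu=0.726070  b=𝟙ᵀu=8.567571  c=𝟙ᵀv=126.537679  D=ac−b²=18.471934
λ₁=(c·0.099−b)/D = (126.537679·0.099−8.567571)/18.471934 = 0.214361
λ₂=(a−b·0.099)/D = (0.726070−8.567571·0.099)/18.471934 = -0.006611
w* = 0.214361·u + -0.006611·v:
  w_0 = 0.214361·1.7500 + -0.006611·31.8753 = 0.1644  (Kellogg)
  w_1 = 0.214361·1.3724 + -0.006611·17.8884 = 0.1759  (Nike)
  w_2 = 0.214361·1.2731 + -0.006611·24.1666 = 0.1131  (Raytheon)
  w_3 = 0.214361·0.4060 + -0.006611·13.1434 = 0.0001  (Qualcomm)
  w_4 = 0.214361·0.9878 + -0.006611·14.2781 = 0.1173  (Lockheed)
  w_5 = 0.214361·0.9494 + -0.006611·13.7919 = 0.1123  (Exxon)
  w_6 = 0.214361·1.8289 + -0.006611·11.3940 = 0.3167  (Chevron)
Σw_i=1.0000  μᵀw=0.0990
σ²=wᵀΣw=λ₁·μ_p+λ₂ = 0.214361·0.099 + -0.006611 = 0.014611 ≈ 0.0146

Chevron (0.3167)


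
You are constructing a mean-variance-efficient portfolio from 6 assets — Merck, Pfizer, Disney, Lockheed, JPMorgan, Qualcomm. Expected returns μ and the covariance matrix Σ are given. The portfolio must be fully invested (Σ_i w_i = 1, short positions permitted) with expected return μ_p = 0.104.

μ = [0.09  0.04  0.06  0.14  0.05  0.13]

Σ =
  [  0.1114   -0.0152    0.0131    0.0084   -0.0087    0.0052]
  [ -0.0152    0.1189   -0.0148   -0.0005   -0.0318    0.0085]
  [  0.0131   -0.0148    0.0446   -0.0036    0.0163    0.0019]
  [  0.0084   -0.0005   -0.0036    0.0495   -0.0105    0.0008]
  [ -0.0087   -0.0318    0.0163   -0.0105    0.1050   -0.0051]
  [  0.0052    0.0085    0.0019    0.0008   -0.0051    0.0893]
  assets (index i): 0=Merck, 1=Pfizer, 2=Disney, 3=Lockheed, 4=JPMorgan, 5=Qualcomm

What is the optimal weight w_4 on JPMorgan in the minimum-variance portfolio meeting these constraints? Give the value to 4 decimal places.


0.1114

x=Σ⁻¹μ = [0.5368  0.7231  1.2811  3.0083  0.9073  1.3533]
y=Σ⁻¹𝟙 = [7.4143  15.2752  21.6118  23.5339  14.2219  9.4541]
a=μᵀx=0.796552  b=𝟙ᵀx=7.809872  c=𝟙ᵀy=91.511171  D=ac−b²=11.899328
λ₁=(c·0.104−b)/D = (91.511171·0.104−7.809872)/11.899328 = 0.143478
λ₂=(a−b·0.104)/D = (0.796552−7.809872·0.104)/11.899328 = -0.001317
w* = 0.143478·x + -0.001317·y:
  w_0 = 0.143478·0.5368 + -0.001317·7.4143 = 0.0672  (Merck)
  w_1 = 0.143478·0.7231 + -0.001317·15.2752 = 0.0836  (Pfizer)
  w_2 = 0.143478·1.2811 + -0.001317·21.6118 = 0.1553  (Disney)
  w_3 = 0.143478·3.0083 + -0.001317·23.5339 = 0.4006  (Lockheed)
  w_4 = 0.143478·0.9073 + -0.001317·14.2219 = 0.1114  (JPMorgan)
  w_5 = 0.143478·1.3533 + -0.001317·9.4541 = 0.1817  (Qualcomm)
Σw_i=1.0000  μᵀw=0.1040
σ²=wᵀΣw=λ₁·μ_p+λ₂ = 0.143478·0.104 + -0.001317 = 0.013604 ≈ 0.0136


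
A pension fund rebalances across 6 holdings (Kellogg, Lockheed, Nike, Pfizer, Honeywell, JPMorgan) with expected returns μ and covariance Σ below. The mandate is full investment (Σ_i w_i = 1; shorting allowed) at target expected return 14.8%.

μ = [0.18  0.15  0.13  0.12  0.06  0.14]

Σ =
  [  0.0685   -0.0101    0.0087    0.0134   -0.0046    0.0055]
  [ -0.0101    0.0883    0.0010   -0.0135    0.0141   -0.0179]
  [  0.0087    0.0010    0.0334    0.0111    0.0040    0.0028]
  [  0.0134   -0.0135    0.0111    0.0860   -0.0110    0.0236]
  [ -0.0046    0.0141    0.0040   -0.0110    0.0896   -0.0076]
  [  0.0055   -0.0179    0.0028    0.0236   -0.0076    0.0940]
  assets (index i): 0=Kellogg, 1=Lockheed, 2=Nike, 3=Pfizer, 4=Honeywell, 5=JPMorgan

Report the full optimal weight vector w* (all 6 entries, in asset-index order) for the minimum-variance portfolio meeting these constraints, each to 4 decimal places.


0.2650  0.2391  0.2697  0.0503  0.0161  0.1597

x=Σ⁻¹μ = [2.3897  2.2768  2.7891  0.6544  0.5237  1.5781]
y=Σ⁻¹𝟙 = [12.2987  14.1803  21.6605  7.4747  10.4393  10.9412]
a=μᵀx=1.465124  b=𝟙ᵀx=10.211745  c=𝟙ᵀy=76.994580  D=ac−b²=8.526895
λ₁=(c·0.148−b)/D = (76.994580·0.148−10.211745)/8.526895 = 0.138791
λ₂=(a−b·0.148)/D = (1.465124−10.211745·0.148)/8.526895 = -0.005420
w* = 0.138791·x + -0.005420·y:
  w_0 = 0.138791·2.3897 + -0.005420·12.2987 = 0.2650  (Kellogg)
  w_1 = 0.138791·2.2768 + -0.005420·14.1803 = 0.2391  (Lockheed)
  w_2 = 0.138791·2.7891 + -0.005420·21.6605 = 0.2697  (Nike)
  w_3 = 0.138791·0.6544 + -0.005420·7.4747 = 0.0503  (Pfizer)
  w_4 = 0.138791·0.5237 + -0.005420·10.4393 = 0.0161  (Honeywell)
  w_5 = 0.138791·1.5781 + -0.005420·10.9412 = 0.1597  (JPMorgan)
Σw_i=1.0000  μᵀw=0.1480
σ²=wᵀΣw=λ₁·μ_p+λ₂ = 0.138791·0.148 + -0.005420 = 0.015121 ≈ 0.0151


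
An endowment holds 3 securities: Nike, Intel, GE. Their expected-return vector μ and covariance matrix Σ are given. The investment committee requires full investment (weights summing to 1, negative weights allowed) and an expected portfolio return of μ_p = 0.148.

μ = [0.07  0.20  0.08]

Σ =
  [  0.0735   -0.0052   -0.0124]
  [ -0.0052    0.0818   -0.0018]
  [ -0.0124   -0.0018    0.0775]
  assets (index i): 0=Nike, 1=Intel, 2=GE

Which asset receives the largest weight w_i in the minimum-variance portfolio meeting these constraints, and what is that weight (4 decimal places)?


Intel (0.5840)

u=Σ⁻¹μ = [1.3542  2.5599  1.3084]
v=Σ⁻¹𝟙 = [17.2695  13.6745  15.9839]
a=μᵀu=0.711440  b=𝟙ᵀu=5.222477  c=𝟙ᵀv=46.927927  D=ac−b²=6.112134
λ₁=(c·0.148−b)/D = (46.927927·0.148−5.222477)/6.112134 = 0.281875
λ₂=(a−b·0.148)/D = (0.711440−5.222477·0.148)/6.112134 = -0.010060
w* = 0.281875·u + -0.010060·v:
  w_0 = 0.281875·1.3542 + -0.010060·17.2695 = 0.2080  (Nike)
  w_1 = 0.281875·2.5599 + -0.010060·13.6745 = 0.5840  (Intel)
  w_2 = 0.281875·1.3084 + -0.010060·15.9839 = 0.2080  (GE)
Σw_i=1.0000  μᵀw=0.1480
σ²=wᵀΣw=λ₁·μ_p+λ₂ = 0.281875·0.148 + -0.010060 = 0.031658 ≈ 0.0317


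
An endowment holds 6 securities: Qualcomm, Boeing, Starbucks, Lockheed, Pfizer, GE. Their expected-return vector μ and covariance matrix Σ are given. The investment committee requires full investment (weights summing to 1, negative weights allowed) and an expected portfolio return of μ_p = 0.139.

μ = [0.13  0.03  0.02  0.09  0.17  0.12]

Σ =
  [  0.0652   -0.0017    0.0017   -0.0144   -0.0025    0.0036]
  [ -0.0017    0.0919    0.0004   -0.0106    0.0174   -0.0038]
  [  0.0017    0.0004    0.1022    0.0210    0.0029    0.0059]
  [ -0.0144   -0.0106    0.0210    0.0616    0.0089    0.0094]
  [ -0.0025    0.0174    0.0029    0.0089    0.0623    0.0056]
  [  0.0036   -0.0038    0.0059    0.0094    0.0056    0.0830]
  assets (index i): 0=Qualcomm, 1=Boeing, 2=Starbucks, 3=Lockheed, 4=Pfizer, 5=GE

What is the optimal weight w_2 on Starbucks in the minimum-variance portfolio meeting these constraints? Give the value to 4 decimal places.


-0.0515

x=Σ⁻¹μ = [2.4064  0.1346  -0.3108  1.6397  2.4765  1.0169]
y=Σ⁻¹𝟙 = [19.4906  11.8300  4.8486  18.4239  9.8946  8.6456]
a=μᵀx=1.001266  b=𝟙ᵀx=7.363354  c=𝟙ᵀy=73.133264  D=ac−b²=19.006833
λ₁=(c·0.139−b)/D = (73.133264·0.139−7.363354)/19.006833 = 0.147430
λ₂=(a−b·0.139)/D = (1.001266−7.363354·0.139)/19.006833 = -0.001170
w* = 0.147430·x + -0.001170·y:
  w_0 = 0.147430·2.4064 + -0.001170·19.4906 = 0.3320  (Qualcomm)
  w_1 = 0.147430·0.1346 + -0.001170·11.8300 = 0.0060  (Boeing)
  w_2 = 0.147430·-0.3108 + -0.001170·4.8486 = -0.0515  (Starbucks)
  w_3 = 0.147430·1.6397 + -0.001170·18.4239 = 0.2202  (Lockheed)
  w_4 = 0.147430·2.4765 + -0.001170·9.8946 = 0.3535  (Pfizer)
  w_5 = 0.147430·1.0169 + -0.001170·8.6456 = 0.1398  (GE)
Σw_i=1.0000  μᵀw=0.1390
σ²=wᵀΣw=λ₁·μ_p+λ₂ = 0.147430·0.139 + -0.001170 = 0.019323 ≈ 0.0193


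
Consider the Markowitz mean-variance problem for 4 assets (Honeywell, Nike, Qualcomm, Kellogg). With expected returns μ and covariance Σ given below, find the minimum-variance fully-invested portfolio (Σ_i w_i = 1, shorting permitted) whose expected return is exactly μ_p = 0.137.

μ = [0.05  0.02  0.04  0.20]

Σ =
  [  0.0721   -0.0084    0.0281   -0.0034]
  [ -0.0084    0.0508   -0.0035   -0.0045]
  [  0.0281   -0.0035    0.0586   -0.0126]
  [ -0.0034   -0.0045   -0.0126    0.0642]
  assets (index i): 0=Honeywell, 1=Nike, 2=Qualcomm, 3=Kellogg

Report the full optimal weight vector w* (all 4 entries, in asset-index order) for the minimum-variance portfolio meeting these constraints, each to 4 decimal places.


u=Σ⁻¹μ = [0.4693  0.8627  1.2500  3.4459]
v=Σ⁻¹𝟙 = [10.7336  24.5948  17.9880  21.3991]
a=μᵀu=0.779902  b=𝟙ᵀu=6.027906  c=𝟙ᵀv=74.715422  D=ac−b²=21.935079
λ₁=(c·0.137−b)/D = (74.715422·0.137−6.027906)/21.935079 = 0.191844
λ₂=(a−b·0.137)/D = (0.779902−6.027906·0.137)/21.935079 = -0.002093
w* = 0.191844·u + -0.002093·v:
  w_0 = 0.191844·0.4693 + -0.002093·10.7336 = 0.0676  (Honeywell)
  w_1 = 0.191844·0.8627 + -0.002093·24.5948 = 0.1140  (Nike)
  w_2 = 0.191844·1.2500 + -0.002093·17.9880 = 0.2021  (Qualcomm)
  w_3 = 0.191844·3.4459 + -0.002093·21.3991 = 0.6163  (Kellogg)
Σw_i=1.0000  μᵀw=0.1370
σ²=wᵀΣw=λ₁·μ_p+λ₂ = 0.191844·0.137 + -0.002093 = 0.024189 ≈ 0.0242

0.0676  0.1140  0.2021  0.6163


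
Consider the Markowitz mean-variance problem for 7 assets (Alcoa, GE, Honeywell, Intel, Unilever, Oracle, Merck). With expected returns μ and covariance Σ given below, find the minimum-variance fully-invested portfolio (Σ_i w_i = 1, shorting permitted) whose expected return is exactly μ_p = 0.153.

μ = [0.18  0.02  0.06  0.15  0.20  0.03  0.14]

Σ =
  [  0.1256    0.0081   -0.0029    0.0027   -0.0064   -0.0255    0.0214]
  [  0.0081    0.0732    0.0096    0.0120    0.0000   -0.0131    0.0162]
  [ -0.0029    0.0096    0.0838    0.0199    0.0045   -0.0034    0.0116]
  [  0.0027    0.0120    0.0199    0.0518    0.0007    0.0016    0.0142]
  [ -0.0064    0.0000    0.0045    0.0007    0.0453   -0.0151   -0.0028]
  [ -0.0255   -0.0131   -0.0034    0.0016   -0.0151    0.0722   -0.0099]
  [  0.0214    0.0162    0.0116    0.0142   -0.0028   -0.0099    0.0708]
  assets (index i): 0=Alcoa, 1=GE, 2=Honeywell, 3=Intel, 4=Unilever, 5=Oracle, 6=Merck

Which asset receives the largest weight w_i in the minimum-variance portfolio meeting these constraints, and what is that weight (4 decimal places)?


g=Σ⁻¹μ = [1.8876  -0.2214  -0.1668  2.3360  5.5444  2.3566  1.5651]
h=Σ⁻¹𝟙 = [13.0859  12.9357  6.8162  8.9908  33.4646  29.2706  9.7054]
a=μᵀg=2.074433  b=𝟙ᵀg=13.301557  c=𝟙ᵀh=114.269204  D=ac−b²=60.112409
λ₁=(c·0.153−b)/D = (114.269204·0.153−13.301557)/60.112409 = 0.069564
λ₂=(a−b·0.153)/D = (2.074433−13.301557·0.153)/60.112409 = 0.000654
w* = 0.069564·g + 0.000654·h:
  w_0 = 0.069564·1.8876 + 0.000654·13.0859 = 0.1399  (Alcoa)
  w_1 = 0.069564·-0.2214 + 0.000654·12.9357 = -0.0069  (GE)
  w_2 = 0.069564·-0.1668 + 0.000654·6.8162 = -0.0071  (Honeywell)
  w_3 = 0.069564·2.3360 + 0.000654·8.9908 = 0.1684  (Intel)
  w_4 = 0.069564·5.5444 + 0.000654·33.4646 = 0.4076  (Unilever)
  w_5 = 0.069564·2.3566 + 0.000654·29.2706 = 0.1831  (Oracle)
  w_6 = 0.069564·1.5651 + 0.000654·9.7054 = 0.1152  (Merck)
Σw_i=1.0000  μᵀw=0.1530
σ²=wᵀΣw=λ₁·μ_p+λ₂ = 0.069564·0.153 + 0.000654 = 0.011297 ≈ 0.0113

Unilever (0.4076)


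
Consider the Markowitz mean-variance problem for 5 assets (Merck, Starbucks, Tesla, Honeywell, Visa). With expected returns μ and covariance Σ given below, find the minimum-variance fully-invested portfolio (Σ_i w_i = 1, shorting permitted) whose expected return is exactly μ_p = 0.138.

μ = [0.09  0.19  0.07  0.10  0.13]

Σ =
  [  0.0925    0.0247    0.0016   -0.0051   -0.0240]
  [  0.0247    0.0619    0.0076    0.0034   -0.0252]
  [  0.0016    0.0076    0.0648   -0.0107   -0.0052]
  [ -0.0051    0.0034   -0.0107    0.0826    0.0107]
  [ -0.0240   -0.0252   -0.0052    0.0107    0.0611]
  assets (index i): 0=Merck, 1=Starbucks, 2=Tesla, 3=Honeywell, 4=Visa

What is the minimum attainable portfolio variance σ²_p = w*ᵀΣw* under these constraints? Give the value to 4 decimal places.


u=Σ⁻¹μ = [0.9543  4.2457  1.0095  0.6788  4.2206]
v=Σ⁻¹𝟙 = [13.3670  20.2135  16.8288  10.4512  29.5560]
a=μᵀu=1.579801  b=𝟙ᵀu=11.108993  c=𝟙ᵀv=90.416389  D=ac−b²=19.430216
λ₁=(c·0.138−b)/D = (90.416389·0.138−11.108993)/19.430216 = 0.070430
λ₂=(a−b·0.138)/D = (1.579801−11.108993·0.138)/19.430216 = 0.002407
w* = 0.070430·u + 0.002407·v:
  w_0 = 0.070430·0.9543 + 0.002407·13.3670 = 0.0994  (Merck)
  w_1 = 0.070430·4.2457 + 0.002407·20.2135 = 0.3477  (Starbucks)
  w_2 = 0.070430·1.0095 + 0.002407·16.8288 = 0.1116  (Tesla)
  w_3 = 0.070430·0.6788 + 0.002407·10.4512 = 0.0730  (Honeywell)
  w_4 = 0.070430·4.2206 + 0.002407·29.5560 = 0.3684  (Visa)
Σw_i=1.0000  μᵀw=0.1380
σ²=wᵀΣw=λ₁·μ_p+λ₂ = 0.070430·0.138 + 0.002407 = 0.012126 ≈ 0.0121

0.0121


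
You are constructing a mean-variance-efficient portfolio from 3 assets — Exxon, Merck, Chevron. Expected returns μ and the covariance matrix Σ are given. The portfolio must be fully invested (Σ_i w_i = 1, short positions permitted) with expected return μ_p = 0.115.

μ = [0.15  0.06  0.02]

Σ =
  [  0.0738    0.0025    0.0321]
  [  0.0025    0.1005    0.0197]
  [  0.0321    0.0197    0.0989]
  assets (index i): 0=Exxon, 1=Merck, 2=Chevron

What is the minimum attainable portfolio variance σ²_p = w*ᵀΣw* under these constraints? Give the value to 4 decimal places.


x=Σ⁻¹μ = [2.3056  0.6730  -0.6801]
y=Σ⁻¹𝟙 = [11.1938  8.7434  4.7365]
a=μᵀx=0.372610  b=𝟙ᵀx=2.298398  c=𝟙ᵀy=24.673598  D=ac−b²=3.910989
λ₁=(c·0.115−b)/D = (24.673598·0.115−2.298398)/3.910989 = 0.137833
λ₂=(a−b·0.115)/D = (0.372610−2.298398·0.115)/3.910989 = 0.027690
w* = 0.137833·x + 0.027690·y:
  w_0 = 0.137833·2.3056 + 0.027690·11.1938 = 0.6277  (Exxon)
  w_1 = 0.137833·0.6730 + 0.027690·8.7434 = 0.3349  (Merck)
  w_2 = 0.137833·-0.6801 + 0.027690·4.7365 = 0.0374  (Chevron)
Σw_i=1.0000  μᵀw=0.1150
σ²=wᵀΣw=λ₁·μ_p+λ₂ = 0.137833·0.115 + 0.027690 = 0.043541 ≈ 0.0435

0.0435


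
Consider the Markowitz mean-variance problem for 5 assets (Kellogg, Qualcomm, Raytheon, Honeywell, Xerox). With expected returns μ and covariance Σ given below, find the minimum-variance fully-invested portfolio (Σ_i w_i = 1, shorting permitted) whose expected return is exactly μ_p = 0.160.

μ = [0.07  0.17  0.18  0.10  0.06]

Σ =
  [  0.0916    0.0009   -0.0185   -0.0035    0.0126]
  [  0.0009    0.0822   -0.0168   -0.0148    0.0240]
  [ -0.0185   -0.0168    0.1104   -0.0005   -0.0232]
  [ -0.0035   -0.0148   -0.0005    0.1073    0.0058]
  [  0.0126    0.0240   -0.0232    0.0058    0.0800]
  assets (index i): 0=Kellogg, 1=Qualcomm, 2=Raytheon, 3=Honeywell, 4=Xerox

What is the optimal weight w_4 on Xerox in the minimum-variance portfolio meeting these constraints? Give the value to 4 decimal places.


u=Σ⁻¹μ = [1.2108  2.6709  2.3158  1.3326  0.3330]
v=Σ⁻¹𝟙 = [12.9913  14.3548  15.5375  11.2641  9.8366]
a=μᵀu=1.108889  b=𝟙ᵀu=7.863080  c=𝟙ᵀv=63.984459  D=ac−b²=9.123643
λ₁=(c·0.160−b)/D = (63.984459·0.160−7.863080)/9.123643 = 0.260251
λ₂=(a−b·0.160)/D = (1.108889−7.863080·0.160)/9.123643 = -0.016354
w* = 0.260251·u + -0.016354·v:
  w_0 = 0.260251·1.2108 + -0.016354·12.9913 = 0.1026  (Kellogg)
  w_1 = 0.260251·2.6709 + -0.016354·14.3548 = 0.4603  (Qualcomm)
  w_2 = 0.260251·2.3158 + -0.016354·15.5375 = 0.3486  (Raytheon)
  w_3 = 0.260251·1.3326 + -0.016354·11.2641 = 0.1626  (Honeywell)
  w_4 = 0.260251·0.3330 + -0.016354·9.8366 = -0.0742  (Xerox)
Σw_i=1.0000  μᵀw=0.1600
σ²=wᵀΣw=λ₁·μ_p+λ₂ = 0.260251·0.160 + -0.016354 = 0.025287 ≈ 0.0253

-0.0742


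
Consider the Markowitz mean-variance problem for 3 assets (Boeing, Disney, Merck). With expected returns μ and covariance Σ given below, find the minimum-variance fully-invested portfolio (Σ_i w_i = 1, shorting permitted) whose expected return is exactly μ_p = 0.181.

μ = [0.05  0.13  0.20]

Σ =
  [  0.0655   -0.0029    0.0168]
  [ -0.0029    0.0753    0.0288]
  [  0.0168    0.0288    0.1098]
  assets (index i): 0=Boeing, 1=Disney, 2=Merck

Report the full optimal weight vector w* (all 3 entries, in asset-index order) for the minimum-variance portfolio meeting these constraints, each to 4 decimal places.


-0.0496  0.3778  0.6718

g=Σ⁻¹μ = [0.4468  1.1928  1.4403]
h=Σ⁻¹𝟙 = [14.9105  12.4974  3.5481]
a=μᵀg=0.465454  b=𝟙ᵀg=3.079802  c=𝟙ᵀh=30.955951  D=ac−b²=4.923380
λ₁=(c·0.181−b)/D = (30.955951·0.181−3.079802)/4.923380 = 0.512499
λ₂=(a−b·0.181)/D = (0.465454−3.079802·0.181)/4.923380 = -0.018684
w* = 0.512499·g + -0.018684·h:
  w_0 = 0.512499·0.4468 + -0.018684·14.9105 = -0.0496  (Boeing)
  w_1 = 0.512499·1.1928 + -0.018684·12.4974 = 0.3778  (Disney)
  w_2 = 0.512499·1.4403 + -0.018684·3.5481 = 0.6718  (Merck)
Σw_i=1.0000  μᵀw=0.1810
σ²=wᵀΣw=λ₁·μ_p+λ₂ = 0.512499·0.181 + -0.018684 = 0.074078 ≈ 0.0741


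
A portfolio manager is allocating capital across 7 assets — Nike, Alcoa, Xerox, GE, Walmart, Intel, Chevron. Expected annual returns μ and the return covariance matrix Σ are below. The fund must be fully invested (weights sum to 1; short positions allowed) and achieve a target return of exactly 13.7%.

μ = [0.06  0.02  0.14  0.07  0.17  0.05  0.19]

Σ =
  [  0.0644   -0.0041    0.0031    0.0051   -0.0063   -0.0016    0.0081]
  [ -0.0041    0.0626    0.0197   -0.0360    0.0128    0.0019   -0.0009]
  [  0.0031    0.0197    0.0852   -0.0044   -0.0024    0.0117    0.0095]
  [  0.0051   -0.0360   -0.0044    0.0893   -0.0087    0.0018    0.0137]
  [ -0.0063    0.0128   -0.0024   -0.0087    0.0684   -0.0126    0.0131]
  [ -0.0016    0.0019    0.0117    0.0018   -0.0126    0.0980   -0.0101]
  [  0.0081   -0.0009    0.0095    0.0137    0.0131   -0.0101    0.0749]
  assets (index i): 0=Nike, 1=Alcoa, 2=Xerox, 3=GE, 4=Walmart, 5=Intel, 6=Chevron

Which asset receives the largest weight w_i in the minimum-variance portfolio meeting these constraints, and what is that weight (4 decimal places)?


g=Σ⁻¹μ = [0.8385  -0.2157  1.4504  0.6749  2.5518  0.8567  1.8053]
h=Σ⁻¹𝟙 = [16.1802  23.8603  4.7920  20.3979  15.3274  11.6938  6.4454]
a=μᵀg=1.115923  b=𝟙ᵀg=7.961728  c=𝟙ᵀh=98.697041  D=ac−b²=46.749168
λ₁=(c·0.137−b)/D = (98.697041·0.137−7.961728)/46.749168 = 0.118928
λ₂=(a−b·0.137)/D = (1.115923−7.961728·0.137)/46.749168 = 0.000538
w* = 0.118928·g + 0.000538·h:
  w_0 = 0.118928·0.8385 + 0.000538·16.1802 = 0.1084  (Nike)
  w_1 = 0.118928·-0.2157 + 0.000538·23.8603 = -0.0128  (Alcoa)
  w_2 = 0.118928·1.4504 + 0.000538·4.7920 = 0.1751  (Xerox)
  w_3 = 0.118928·0.6749 + 0.000538·20.3979 = 0.0912  (GE)
  w_4 = 0.118928·2.5518 + 0.000538·15.3274 = 0.3117  (Walmart)
  w_5 = 0.118928·0.8567 + 0.000538·11.6938 = 0.1082  (Intel)
  w_6 = 0.118928·1.8053 + 0.000538·6.4454 = 0.2182  (Chevron)
Σw_i=1.0000  μᵀw=0.1370
σ²=wᵀΣw=λ₁·μ_p+λ₂ = 0.118928·0.137 + 0.000538 = 0.016831 ≈ 0.0168

Walmart (0.3117)
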